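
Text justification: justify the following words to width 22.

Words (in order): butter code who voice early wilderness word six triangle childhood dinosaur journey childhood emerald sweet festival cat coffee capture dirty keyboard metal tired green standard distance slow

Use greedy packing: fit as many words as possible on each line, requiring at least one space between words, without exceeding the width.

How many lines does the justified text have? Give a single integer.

Line 1: ['butter', 'code', 'who', 'voice'] (min_width=21, slack=1)
Line 2: ['early', 'wilderness', 'word'] (min_width=21, slack=1)
Line 3: ['six', 'triangle', 'childhood'] (min_width=22, slack=0)
Line 4: ['dinosaur', 'journey'] (min_width=16, slack=6)
Line 5: ['childhood', 'emerald'] (min_width=17, slack=5)
Line 6: ['sweet', 'festival', 'cat'] (min_width=18, slack=4)
Line 7: ['coffee', 'capture', 'dirty'] (min_width=20, slack=2)
Line 8: ['keyboard', 'metal', 'tired'] (min_width=20, slack=2)
Line 9: ['green', 'standard'] (min_width=14, slack=8)
Line 10: ['distance', 'slow'] (min_width=13, slack=9)
Total lines: 10

Answer: 10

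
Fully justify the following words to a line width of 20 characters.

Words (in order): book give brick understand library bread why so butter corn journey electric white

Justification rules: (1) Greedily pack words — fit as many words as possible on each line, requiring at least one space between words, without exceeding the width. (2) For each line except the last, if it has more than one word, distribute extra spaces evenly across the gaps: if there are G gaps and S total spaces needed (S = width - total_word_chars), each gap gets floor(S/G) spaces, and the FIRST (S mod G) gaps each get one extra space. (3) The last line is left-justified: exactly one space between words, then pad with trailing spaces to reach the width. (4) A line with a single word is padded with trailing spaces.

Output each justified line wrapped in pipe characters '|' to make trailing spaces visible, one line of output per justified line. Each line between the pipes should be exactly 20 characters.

Answer: |book    give   brick|
|understand   library|
|bread  why so butter|
|corn         journey|
|electric white      |

Derivation:
Line 1: ['book', 'give', 'brick'] (min_width=15, slack=5)
Line 2: ['understand', 'library'] (min_width=18, slack=2)
Line 3: ['bread', 'why', 'so', 'butter'] (min_width=19, slack=1)
Line 4: ['corn', 'journey'] (min_width=12, slack=8)
Line 5: ['electric', 'white'] (min_width=14, slack=6)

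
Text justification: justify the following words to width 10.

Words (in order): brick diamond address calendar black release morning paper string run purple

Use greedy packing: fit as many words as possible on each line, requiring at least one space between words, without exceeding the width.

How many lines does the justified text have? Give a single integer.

Line 1: ['brick'] (min_width=5, slack=5)
Line 2: ['diamond'] (min_width=7, slack=3)
Line 3: ['address'] (min_width=7, slack=3)
Line 4: ['calendar'] (min_width=8, slack=2)
Line 5: ['black'] (min_width=5, slack=5)
Line 6: ['release'] (min_width=7, slack=3)
Line 7: ['morning'] (min_width=7, slack=3)
Line 8: ['paper'] (min_width=5, slack=5)
Line 9: ['string', 'run'] (min_width=10, slack=0)
Line 10: ['purple'] (min_width=6, slack=4)
Total lines: 10

Answer: 10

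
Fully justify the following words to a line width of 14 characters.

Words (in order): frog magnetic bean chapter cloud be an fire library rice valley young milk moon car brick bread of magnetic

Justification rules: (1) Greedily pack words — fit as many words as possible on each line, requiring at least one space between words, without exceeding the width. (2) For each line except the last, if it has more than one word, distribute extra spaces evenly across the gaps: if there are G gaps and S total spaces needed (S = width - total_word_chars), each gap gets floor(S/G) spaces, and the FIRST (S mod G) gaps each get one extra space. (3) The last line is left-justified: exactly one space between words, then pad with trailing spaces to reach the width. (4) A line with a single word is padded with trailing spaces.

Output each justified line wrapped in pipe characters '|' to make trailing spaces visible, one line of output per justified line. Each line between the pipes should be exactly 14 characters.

Answer: |frog  magnetic|
|bean   chapter|
|cloud   be  an|
|fire   library|
|rice    valley|
|young     milk|
|moon car brick|
|bread       of|
|magnetic      |

Derivation:
Line 1: ['frog', 'magnetic'] (min_width=13, slack=1)
Line 2: ['bean', 'chapter'] (min_width=12, slack=2)
Line 3: ['cloud', 'be', 'an'] (min_width=11, slack=3)
Line 4: ['fire', 'library'] (min_width=12, slack=2)
Line 5: ['rice', 'valley'] (min_width=11, slack=3)
Line 6: ['young', 'milk'] (min_width=10, slack=4)
Line 7: ['moon', 'car', 'brick'] (min_width=14, slack=0)
Line 8: ['bread', 'of'] (min_width=8, slack=6)
Line 9: ['magnetic'] (min_width=8, slack=6)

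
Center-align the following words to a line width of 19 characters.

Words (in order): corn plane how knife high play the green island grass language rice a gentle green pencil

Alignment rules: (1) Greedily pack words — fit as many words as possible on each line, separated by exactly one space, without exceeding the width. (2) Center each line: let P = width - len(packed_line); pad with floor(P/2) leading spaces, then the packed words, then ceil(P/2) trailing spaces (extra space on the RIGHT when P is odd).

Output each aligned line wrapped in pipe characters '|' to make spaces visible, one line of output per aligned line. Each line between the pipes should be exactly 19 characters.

Answer: |  corn plane how   |
|knife high play the|
|green island grass |
|  language rice a  |
|gentle green pencil|

Derivation:
Line 1: ['corn', 'plane', 'how'] (min_width=14, slack=5)
Line 2: ['knife', 'high', 'play', 'the'] (min_width=19, slack=0)
Line 3: ['green', 'island', 'grass'] (min_width=18, slack=1)
Line 4: ['language', 'rice', 'a'] (min_width=15, slack=4)
Line 5: ['gentle', 'green', 'pencil'] (min_width=19, slack=0)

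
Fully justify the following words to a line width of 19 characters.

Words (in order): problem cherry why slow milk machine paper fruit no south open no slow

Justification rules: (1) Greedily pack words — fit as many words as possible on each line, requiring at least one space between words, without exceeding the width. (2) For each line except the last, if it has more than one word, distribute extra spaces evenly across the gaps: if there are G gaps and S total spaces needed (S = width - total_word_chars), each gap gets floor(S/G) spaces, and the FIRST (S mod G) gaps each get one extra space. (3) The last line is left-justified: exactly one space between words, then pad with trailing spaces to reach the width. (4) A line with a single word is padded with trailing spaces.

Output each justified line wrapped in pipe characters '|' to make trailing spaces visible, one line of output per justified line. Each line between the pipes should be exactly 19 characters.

Answer: |problem  cherry why|
|slow  milk  machine|
|paper    fruit   no|
|south open no slow |

Derivation:
Line 1: ['problem', 'cherry', 'why'] (min_width=18, slack=1)
Line 2: ['slow', 'milk', 'machine'] (min_width=17, slack=2)
Line 3: ['paper', 'fruit', 'no'] (min_width=14, slack=5)
Line 4: ['south', 'open', 'no', 'slow'] (min_width=18, slack=1)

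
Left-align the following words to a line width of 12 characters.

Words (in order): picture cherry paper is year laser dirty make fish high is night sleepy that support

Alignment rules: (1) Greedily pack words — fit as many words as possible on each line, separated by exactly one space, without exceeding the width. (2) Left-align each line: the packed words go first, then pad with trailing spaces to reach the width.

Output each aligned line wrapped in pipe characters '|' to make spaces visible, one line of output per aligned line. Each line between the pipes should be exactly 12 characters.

Line 1: ['picture'] (min_width=7, slack=5)
Line 2: ['cherry', 'paper'] (min_width=12, slack=0)
Line 3: ['is', 'year'] (min_width=7, slack=5)
Line 4: ['laser', 'dirty'] (min_width=11, slack=1)
Line 5: ['make', 'fish'] (min_width=9, slack=3)
Line 6: ['high', 'is'] (min_width=7, slack=5)
Line 7: ['night', 'sleepy'] (min_width=12, slack=0)
Line 8: ['that', 'support'] (min_width=12, slack=0)

Answer: |picture     |
|cherry paper|
|is year     |
|laser dirty |
|make fish   |
|high is     |
|night sleepy|
|that support|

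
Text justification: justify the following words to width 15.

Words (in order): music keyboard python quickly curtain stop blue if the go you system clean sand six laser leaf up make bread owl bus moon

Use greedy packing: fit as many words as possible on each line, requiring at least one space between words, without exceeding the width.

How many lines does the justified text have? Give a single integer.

Answer: 9

Derivation:
Line 1: ['music', 'keyboard'] (min_width=14, slack=1)
Line 2: ['python', 'quickly'] (min_width=14, slack=1)
Line 3: ['curtain', 'stop'] (min_width=12, slack=3)
Line 4: ['blue', 'if', 'the', 'go'] (min_width=14, slack=1)
Line 5: ['you', 'system'] (min_width=10, slack=5)
Line 6: ['clean', 'sand', 'six'] (min_width=14, slack=1)
Line 7: ['laser', 'leaf', 'up'] (min_width=13, slack=2)
Line 8: ['make', 'bread', 'owl'] (min_width=14, slack=1)
Line 9: ['bus', 'moon'] (min_width=8, slack=7)
Total lines: 9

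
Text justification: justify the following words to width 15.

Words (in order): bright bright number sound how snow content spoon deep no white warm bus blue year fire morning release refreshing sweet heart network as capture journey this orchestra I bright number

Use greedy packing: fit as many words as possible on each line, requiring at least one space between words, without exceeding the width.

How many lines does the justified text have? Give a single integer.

Answer: 14

Derivation:
Line 1: ['bright', 'bright'] (min_width=13, slack=2)
Line 2: ['number', 'sound'] (min_width=12, slack=3)
Line 3: ['how', 'snow'] (min_width=8, slack=7)
Line 4: ['content', 'spoon'] (min_width=13, slack=2)
Line 5: ['deep', 'no', 'white'] (min_width=13, slack=2)
Line 6: ['warm', 'bus', 'blue'] (min_width=13, slack=2)
Line 7: ['year', 'fire'] (min_width=9, slack=6)
Line 8: ['morning', 'release'] (min_width=15, slack=0)
Line 9: ['refreshing'] (min_width=10, slack=5)
Line 10: ['sweet', 'heart'] (min_width=11, slack=4)
Line 11: ['network', 'as'] (min_width=10, slack=5)
Line 12: ['capture', 'journey'] (min_width=15, slack=0)
Line 13: ['this', 'orchestra'] (min_width=14, slack=1)
Line 14: ['I', 'bright', 'number'] (min_width=15, slack=0)
Total lines: 14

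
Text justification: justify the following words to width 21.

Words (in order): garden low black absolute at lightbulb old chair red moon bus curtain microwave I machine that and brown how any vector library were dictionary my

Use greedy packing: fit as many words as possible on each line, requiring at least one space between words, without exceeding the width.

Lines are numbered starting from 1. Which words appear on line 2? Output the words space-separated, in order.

Answer: absolute at lightbulb

Derivation:
Line 1: ['garden', 'low', 'black'] (min_width=16, slack=5)
Line 2: ['absolute', 'at', 'lightbulb'] (min_width=21, slack=0)
Line 3: ['old', 'chair', 'red', 'moon'] (min_width=18, slack=3)
Line 4: ['bus', 'curtain', 'microwave'] (min_width=21, slack=0)
Line 5: ['I', 'machine', 'that', 'and'] (min_width=18, slack=3)
Line 6: ['brown', 'how', 'any', 'vector'] (min_width=20, slack=1)
Line 7: ['library', 'were'] (min_width=12, slack=9)
Line 8: ['dictionary', 'my'] (min_width=13, slack=8)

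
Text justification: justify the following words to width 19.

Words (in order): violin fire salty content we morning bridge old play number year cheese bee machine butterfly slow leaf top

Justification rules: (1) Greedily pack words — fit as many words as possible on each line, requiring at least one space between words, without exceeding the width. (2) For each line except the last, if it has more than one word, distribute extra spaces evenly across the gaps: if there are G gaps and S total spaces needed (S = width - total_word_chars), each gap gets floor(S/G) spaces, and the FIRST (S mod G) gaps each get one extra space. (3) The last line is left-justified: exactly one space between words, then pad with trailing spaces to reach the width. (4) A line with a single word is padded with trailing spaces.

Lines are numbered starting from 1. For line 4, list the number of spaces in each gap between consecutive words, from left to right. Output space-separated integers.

Line 1: ['violin', 'fire', 'salty'] (min_width=17, slack=2)
Line 2: ['content', 'we', 'morning'] (min_width=18, slack=1)
Line 3: ['bridge', 'old', 'play'] (min_width=15, slack=4)
Line 4: ['number', 'year', 'cheese'] (min_width=18, slack=1)
Line 5: ['bee', 'machine'] (min_width=11, slack=8)
Line 6: ['butterfly', 'slow', 'leaf'] (min_width=19, slack=0)
Line 7: ['top'] (min_width=3, slack=16)

Answer: 2 1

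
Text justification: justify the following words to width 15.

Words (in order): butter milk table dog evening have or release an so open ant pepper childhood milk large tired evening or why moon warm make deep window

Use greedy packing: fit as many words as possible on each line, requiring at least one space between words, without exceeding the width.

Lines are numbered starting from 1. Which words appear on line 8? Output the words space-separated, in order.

Answer: evening or why

Derivation:
Line 1: ['butter', 'milk'] (min_width=11, slack=4)
Line 2: ['table', 'dog'] (min_width=9, slack=6)
Line 3: ['evening', 'have', 'or'] (min_width=15, slack=0)
Line 4: ['release', 'an', 'so'] (min_width=13, slack=2)
Line 5: ['open', 'ant', 'pepper'] (min_width=15, slack=0)
Line 6: ['childhood', 'milk'] (min_width=14, slack=1)
Line 7: ['large', 'tired'] (min_width=11, slack=4)
Line 8: ['evening', 'or', 'why'] (min_width=14, slack=1)
Line 9: ['moon', 'warm', 'make'] (min_width=14, slack=1)
Line 10: ['deep', 'window'] (min_width=11, slack=4)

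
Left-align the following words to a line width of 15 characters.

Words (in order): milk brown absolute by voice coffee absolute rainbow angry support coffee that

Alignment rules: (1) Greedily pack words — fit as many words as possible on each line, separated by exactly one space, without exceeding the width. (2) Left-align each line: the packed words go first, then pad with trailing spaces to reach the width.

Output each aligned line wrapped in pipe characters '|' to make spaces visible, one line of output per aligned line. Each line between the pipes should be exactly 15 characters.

Answer: |milk brown     |
|absolute by    |
|voice coffee   |
|absolute       |
|rainbow angry  |
|support coffee |
|that           |

Derivation:
Line 1: ['milk', 'brown'] (min_width=10, slack=5)
Line 2: ['absolute', 'by'] (min_width=11, slack=4)
Line 3: ['voice', 'coffee'] (min_width=12, slack=3)
Line 4: ['absolute'] (min_width=8, slack=7)
Line 5: ['rainbow', 'angry'] (min_width=13, slack=2)
Line 6: ['support', 'coffee'] (min_width=14, slack=1)
Line 7: ['that'] (min_width=4, slack=11)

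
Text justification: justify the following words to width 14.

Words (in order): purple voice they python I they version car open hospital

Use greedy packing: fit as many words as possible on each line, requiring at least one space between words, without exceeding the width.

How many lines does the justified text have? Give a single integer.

Line 1: ['purple', 'voice'] (min_width=12, slack=2)
Line 2: ['they', 'python', 'I'] (min_width=13, slack=1)
Line 3: ['they', 'version'] (min_width=12, slack=2)
Line 4: ['car', 'open'] (min_width=8, slack=6)
Line 5: ['hospital'] (min_width=8, slack=6)
Total lines: 5

Answer: 5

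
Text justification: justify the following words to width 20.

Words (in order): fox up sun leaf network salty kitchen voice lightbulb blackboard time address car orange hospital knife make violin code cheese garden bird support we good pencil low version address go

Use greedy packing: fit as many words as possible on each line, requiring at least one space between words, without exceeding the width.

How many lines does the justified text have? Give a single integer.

Answer: 11

Derivation:
Line 1: ['fox', 'up', 'sun', 'leaf'] (min_width=15, slack=5)
Line 2: ['network', 'salty'] (min_width=13, slack=7)
Line 3: ['kitchen', 'voice'] (min_width=13, slack=7)
Line 4: ['lightbulb', 'blackboard'] (min_width=20, slack=0)
Line 5: ['time', 'address', 'car'] (min_width=16, slack=4)
Line 6: ['orange', 'hospital'] (min_width=15, slack=5)
Line 7: ['knife', 'make', 'violin'] (min_width=17, slack=3)
Line 8: ['code', 'cheese', 'garden'] (min_width=18, slack=2)
Line 9: ['bird', 'support', 'we', 'good'] (min_width=20, slack=0)
Line 10: ['pencil', 'low', 'version'] (min_width=18, slack=2)
Line 11: ['address', 'go'] (min_width=10, slack=10)
Total lines: 11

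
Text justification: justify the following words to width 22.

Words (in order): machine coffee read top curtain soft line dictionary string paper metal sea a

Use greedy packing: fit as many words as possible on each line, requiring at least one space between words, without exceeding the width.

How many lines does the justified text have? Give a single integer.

Answer: 4

Derivation:
Line 1: ['machine', 'coffee', 'read'] (min_width=19, slack=3)
Line 2: ['top', 'curtain', 'soft', 'line'] (min_width=21, slack=1)
Line 3: ['dictionary', 'string'] (min_width=17, slack=5)
Line 4: ['paper', 'metal', 'sea', 'a'] (min_width=17, slack=5)
Total lines: 4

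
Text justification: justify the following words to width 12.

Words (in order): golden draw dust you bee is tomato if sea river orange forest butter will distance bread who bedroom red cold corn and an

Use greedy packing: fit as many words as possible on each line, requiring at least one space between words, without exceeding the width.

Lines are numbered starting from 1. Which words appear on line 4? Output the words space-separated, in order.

Line 1: ['golden', 'draw'] (min_width=11, slack=1)
Line 2: ['dust', 'you', 'bee'] (min_width=12, slack=0)
Line 3: ['is', 'tomato', 'if'] (min_width=12, slack=0)
Line 4: ['sea', 'river'] (min_width=9, slack=3)
Line 5: ['orange'] (min_width=6, slack=6)
Line 6: ['forest'] (min_width=6, slack=6)
Line 7: ['butter', 'will'] (min_width=11, slack=1)
Line 8: ['distance'] (min_width=8, slack=4)
Line 9: ['bread', 'who'] (min_width=9, slack=3)
Line 10: ['bedroom', 'red'] (min_width=11, slack=1)
Line 11: ['cold', 'corn'] (min_width=9, slack=3)
Line 12: ['and', 'an'] (min_width=6, slack=6)

Answer: sea river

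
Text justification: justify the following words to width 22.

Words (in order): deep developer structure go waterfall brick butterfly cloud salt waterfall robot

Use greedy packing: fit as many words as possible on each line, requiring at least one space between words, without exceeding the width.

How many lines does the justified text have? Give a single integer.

Answer: 4

Derivation:
Line 1: ['deep', 'developer'] (min_width=14, slack=8)
Line 2: ['structure', 'go', 'waterfall'] (min_width=22, slack=0)
Line 3: ['brick', 'butterfly', 'cloud'] (min_width=21, slack=1)
Line 4: ['salt', 'waterfall', 'robot'] (min_width=20, slack=2)
Total lines: 4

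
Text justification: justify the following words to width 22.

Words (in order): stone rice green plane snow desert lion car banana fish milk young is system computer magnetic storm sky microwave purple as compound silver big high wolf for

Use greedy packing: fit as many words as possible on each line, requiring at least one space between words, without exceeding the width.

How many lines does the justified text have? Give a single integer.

Line 1: ['stone', 'rice', 'green', 'plane'] (min_width=22, slack=0)
Line 2: ['snow', 'desert', 'lion', 'car'] (min_width=20, slack=2)
Line 3: ['banana', 'fish', 'milk', 'young'] (min_width=22, slack=0)
Line 4: ['is', 'system', 'computer'] (min_width=18, slack=4)
Line 5: ['magnetic', 'storm', 'sky'] (min_width=18, slack=4)
Line 6: ['microwave', 'purple', 'as'] (min_width=19, slack=3)
Line 7: ['compound', 'silver', 'big'] (min_width=19, slack=3)
Line 8: ['high', 'wolf', 'for'] (min_width=13, slack=9)
Total lines: 8

Answer: 8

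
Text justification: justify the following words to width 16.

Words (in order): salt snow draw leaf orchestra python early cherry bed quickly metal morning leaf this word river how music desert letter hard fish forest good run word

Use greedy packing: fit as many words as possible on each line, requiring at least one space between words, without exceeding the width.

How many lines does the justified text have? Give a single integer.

Line 1: ['salt', 'snow', 'draw'] (min_width=14, slack=2)
Line 2: ['leaf', 'orchestra'] (min_width=14, slack=2)
Line 3: ['python', 'early'] (min_width=12, slack=4)
Line 4: ['cherry', 'bed'] (min_width=10, slack=6)
Line 5: ['quickly', 'metal'] (min_width=13, slack=3)
Line 6: ['morning', 'leaf'] (min_width=12, slack=4)
Line 7: ['this', 'word', 'river'] (min_width=15, slack=1)
Line 8: ['how', 'music', 'desert'] (min_width=16, slack=0)
Line 9: ['letter', 'hard', 'fish'] (min_width=16, slack=0)
Line 10: ['forest', 'good', 'run'] (min_width=15, slack=1)
Line 11: ['word'] (min_width=4, slack=12)
Total lines: 11

Answer: 11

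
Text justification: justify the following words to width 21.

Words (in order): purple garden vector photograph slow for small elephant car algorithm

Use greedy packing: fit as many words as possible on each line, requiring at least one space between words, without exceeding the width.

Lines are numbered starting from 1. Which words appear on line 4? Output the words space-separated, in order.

Answer: algorithm

Derivation:
Line 1: ['purple', 'garden', 'vector'] (min_width=20, slack=1)
Line 2: ['photograph', 'slow', 'for'] (min_width=19, slack=2)
Line 3: ['small', 'elephant', 'car'] (min_width=18, slack=3)
Line 4: ['algorithm'] (min_width=9, slack=12)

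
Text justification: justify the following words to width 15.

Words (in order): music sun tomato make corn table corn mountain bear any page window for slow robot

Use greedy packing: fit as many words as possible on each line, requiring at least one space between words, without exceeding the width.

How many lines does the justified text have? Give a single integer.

Answer: 6

Derivation:
Line 1: ['music', 'sun'] (min_width=9, slack=6)
Line 2: ['tomato', 'make'] (min_width=11, slack=4)
Line 3: ['corn', 'table', 'corn'] (min_width=15, slack=0)
Line 4: ['mountain', 'bear'] (min_width=13, slack=2)
Line 5: ['any', 'page', 'window'] (min_width=15, slack=0)
Line 6: ['for', 'slow', 'robot'] (min_width=14, slack=1)
Total lines: 6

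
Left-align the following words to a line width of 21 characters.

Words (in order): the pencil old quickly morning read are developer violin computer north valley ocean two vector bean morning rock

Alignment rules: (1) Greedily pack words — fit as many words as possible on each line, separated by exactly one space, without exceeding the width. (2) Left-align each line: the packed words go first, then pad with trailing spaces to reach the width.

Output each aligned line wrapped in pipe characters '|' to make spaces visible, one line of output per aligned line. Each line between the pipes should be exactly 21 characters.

Line 1: ['the', 'pencil', 'old'] (min_width=14, slack=7)
Line 2: ['quickly', 'morning', 'read'] (min_width=20, slack=1)
Line 3: ['are', 'developer', 'violin'] (min_width=20, slack=1)
Line 4: ['computer', 'north', 'valley'] (min_width=21, slack=0)
Line 5: ['ocean', 'two', 'vector', 'bean'] (min_width=21, slack=0)
Line 6: ['morning', 'rock'] (min_width=12, slack=9)

Answer: |the pencil old       |
|quickly morning read |
|are developer violin |
|computer north valley|
|ocean two vector bean|
|morning rock         |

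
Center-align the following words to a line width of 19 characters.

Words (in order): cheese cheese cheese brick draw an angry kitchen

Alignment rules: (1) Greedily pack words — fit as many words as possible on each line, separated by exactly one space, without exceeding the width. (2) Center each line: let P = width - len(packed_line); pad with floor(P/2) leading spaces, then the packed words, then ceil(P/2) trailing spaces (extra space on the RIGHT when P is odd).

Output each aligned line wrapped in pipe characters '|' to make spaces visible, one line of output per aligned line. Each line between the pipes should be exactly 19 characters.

Answer: |   cheese cheese   |
| cheese brick draw |
| an angry kitchen  |

Derivation:
Line 1: ['cheese', 'cheese'] (min_width=13, slack=6)
Line 2: ['cheese', 'brick', 'draw'] (min_width=17, slack=2)
Line 3: ['an', 'angry', 'kitchen'] (min_width=16, slack=3)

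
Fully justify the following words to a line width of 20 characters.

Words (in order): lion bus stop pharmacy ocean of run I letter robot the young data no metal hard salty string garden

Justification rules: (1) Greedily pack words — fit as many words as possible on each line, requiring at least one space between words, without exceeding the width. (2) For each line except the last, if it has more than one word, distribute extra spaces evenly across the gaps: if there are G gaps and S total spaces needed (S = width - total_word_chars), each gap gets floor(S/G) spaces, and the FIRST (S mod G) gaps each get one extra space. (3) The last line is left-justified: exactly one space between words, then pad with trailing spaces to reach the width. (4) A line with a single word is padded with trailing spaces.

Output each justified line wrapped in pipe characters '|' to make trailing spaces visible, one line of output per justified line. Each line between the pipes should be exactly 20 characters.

Answer: |lion     bus    stop|
|pharmacy   ocean  of|
|run  I  letter robot|
|the  young  data  no|
|metal   hard   salty|
|string garden       |

Derivation:
Line 1: ['lion', 'bus', 'stop'] (min_width=13, slack=7)
Line 2: ['pharmacy', 'ocean', 'of'] (min_width=17, slack=3)
Line 3: ['run', 'I', 'letter', 'robot'] (min_width=18, slack=2)
Line 4: ['the', 'young', 'data', 'no'] (min_width=17, slack=3)
Line 5: ['metal', 'hard', 'salty'] (min_width=16, slack=4)
Line 6: ['string', 'garden'] (min_width=13, slack=7)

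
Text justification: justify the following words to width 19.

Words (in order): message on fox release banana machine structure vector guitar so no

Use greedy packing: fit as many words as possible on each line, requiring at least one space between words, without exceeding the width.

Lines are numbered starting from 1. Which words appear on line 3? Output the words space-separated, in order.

Answer: machine structure

Derivation:
Line 1: ['message', 'on', 'fox'] (min_width=14, slack=5)
Line 2: ['release', 'banana'] (min_width=14, slack=5)
Line 3: ['machine', 'structure'] (min_width=17, slack=2)
Line 4: ['vector', 'guitar', 'so', 'no'] (min_width=19, slack=0)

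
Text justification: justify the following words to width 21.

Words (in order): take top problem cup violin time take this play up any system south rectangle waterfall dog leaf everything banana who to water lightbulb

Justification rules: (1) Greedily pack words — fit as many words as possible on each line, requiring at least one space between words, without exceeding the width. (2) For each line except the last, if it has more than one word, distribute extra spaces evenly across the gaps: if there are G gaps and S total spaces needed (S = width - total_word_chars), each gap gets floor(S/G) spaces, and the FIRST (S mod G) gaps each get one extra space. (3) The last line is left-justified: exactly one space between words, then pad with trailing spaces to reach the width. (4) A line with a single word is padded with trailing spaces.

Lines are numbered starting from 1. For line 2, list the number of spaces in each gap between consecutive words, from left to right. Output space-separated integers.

Line 1: ['take', 'top', 'problem', 'cup'] (min_width=20, slack=1)
Line 2: ['violin', 'time', 'take', 'this'] (min_width=21, slack=0)
Line 3: ['play', 'up', 'any', 'system'] (min_width=18, slack=3)
Line 4: ['south', 'rectangle'] (min_width=15, slack=6)
Line 5: ['waterfall', 'dog', 'leaf'] (min_width=18, slack=3)
Line 6: ['everything', 'banana', 'who'] (min_width=21, slack=0)
Line 7: ['to', 'water', 'lightbulb'] (min_width=18, slack=3)

Answer: 1 1 1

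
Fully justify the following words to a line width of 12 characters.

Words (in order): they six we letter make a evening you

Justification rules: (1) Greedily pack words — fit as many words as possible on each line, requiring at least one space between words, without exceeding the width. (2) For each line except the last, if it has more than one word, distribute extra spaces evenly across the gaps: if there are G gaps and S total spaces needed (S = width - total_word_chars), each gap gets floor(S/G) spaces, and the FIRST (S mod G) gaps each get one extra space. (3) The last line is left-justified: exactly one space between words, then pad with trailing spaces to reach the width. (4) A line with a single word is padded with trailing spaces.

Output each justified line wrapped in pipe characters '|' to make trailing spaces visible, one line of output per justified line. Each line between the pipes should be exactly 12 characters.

Answer: |they  six we|
|letter  make|
|a    evening|
|you         |

Derivation:
Line 1: ['they', 'six', 'we'] (min_width=11, slack=1)
Line 2: ['letter', 'make'] (min_width=11, slack=1)
Line 3: ['a', 'evening'] (min_width=9, slack=3)
Line 4: ['you'] (min_width=3, slack=9)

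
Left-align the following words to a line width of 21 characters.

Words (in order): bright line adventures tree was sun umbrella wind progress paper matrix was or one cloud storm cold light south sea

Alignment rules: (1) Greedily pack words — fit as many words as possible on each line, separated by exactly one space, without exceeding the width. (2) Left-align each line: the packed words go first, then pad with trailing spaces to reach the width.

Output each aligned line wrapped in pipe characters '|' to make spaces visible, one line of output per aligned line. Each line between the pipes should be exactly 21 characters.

Line 1: ['bright', 'line'] (min_width=11, slack=10)
Line 2: ['adventures', 'tree', 'was'] (min_width=19, slack=2)
Line 3: ['sun', 'umbrella', 'wind'] (min_width=17, slack=4)
Line 4: ['progress', 'paper', 'matrix'] (min_width=21, slack=0)
Line 5: ['was', 'or', 'one', 'cloud'] (min_width=16, slack=5)
Line 6: ['storm', 'cold', 'light'] (min_width=16, slack=5)
Line 7: ['south', 'sea'] (min_width=9, slack=12)

Answer: |bright line          |
|adventures tree was  |
|sun umbrella wind    |
|progress paper matrix|
|was or one cloud     |
|storm cold light     |
|south sea            |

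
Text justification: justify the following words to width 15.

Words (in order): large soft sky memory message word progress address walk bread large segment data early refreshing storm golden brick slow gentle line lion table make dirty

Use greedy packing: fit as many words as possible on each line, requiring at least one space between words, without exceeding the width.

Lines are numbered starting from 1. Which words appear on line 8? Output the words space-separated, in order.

Line 1: ['large', 'soft', 'sky'] (min_width=14, slack=1)
Line 2: ['memory', 'message'] (min_width=14, slack=1)
Line 3: ['word', 'progress'] (min_width=13, slack=2)
Line 4: ['address', 'walk'] (min_width=12, slack=3)
Line 5: ['bread', 'large'] (min_width=11, slack=4)
Line 6: ['segment', 'data'] (min_width=12, slack=3)
Line 7: ['early'] (min_width=5, slack=10)
Line 8: ['refreshing'] (min_width=10, slack=5)
Line 9: ['storm', 'golden'] (min_width=12, slack=3)
Line 10: ['brick', 'slow'] (min_width=10, slack=5)
Line 11: ['gentle', 'line'] (min_width=11, slack=4)
Line 12: ['lion', 'table', 'make'] (min_width=15, slack=0)
Line 13: ['dirty'] (min_width=5, slack=10)

Answer: refreshing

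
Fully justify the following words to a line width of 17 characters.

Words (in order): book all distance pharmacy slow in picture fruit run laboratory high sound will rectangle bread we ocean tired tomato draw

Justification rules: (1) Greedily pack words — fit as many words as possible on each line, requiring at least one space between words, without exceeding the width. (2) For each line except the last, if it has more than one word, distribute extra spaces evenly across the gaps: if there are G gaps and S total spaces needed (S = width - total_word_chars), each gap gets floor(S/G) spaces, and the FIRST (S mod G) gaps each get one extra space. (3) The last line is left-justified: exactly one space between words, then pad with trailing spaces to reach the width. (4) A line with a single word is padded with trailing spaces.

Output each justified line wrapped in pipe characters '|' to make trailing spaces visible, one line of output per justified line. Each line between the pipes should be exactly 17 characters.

Answer: |book all distance|
|pharmacy  slow in|
|picture fruit run|
|laboratory   high|
|sound        will|
|rectangle   bread|
|we   ocean  tired|
|tomato draw      |

Derivation:
Line 1: ['book', 'all', 'distance'] (min_width=17, slack=0)
Line 2: ['pharmacy', 'slow', 'in'] (min_width=16, slack=1)
Line 3: ['picture', 'fruit', 'run'] (min_width=17, slack=0)
Line 4: ['laboratory', 'high'] (min_width=15, slack=2)
Line 5: ['sound', 'will'] (min_width=10, slack=7)
Line 6: ['rectangle', 'bread'] (min_width=15, slack=2)
Line 7: ['we', 'ocean', 'tired'] (min_width=14, slack=3)
Line 8: ['tomato', 'draw'] (min_width=11, slack=6)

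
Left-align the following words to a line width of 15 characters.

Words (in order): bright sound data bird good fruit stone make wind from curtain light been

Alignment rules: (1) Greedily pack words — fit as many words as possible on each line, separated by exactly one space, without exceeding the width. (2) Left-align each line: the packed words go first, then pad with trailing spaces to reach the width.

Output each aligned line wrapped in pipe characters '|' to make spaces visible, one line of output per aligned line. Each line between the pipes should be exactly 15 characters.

Answer: |bright sound   |
|data bird good |
|fruit stone    |
|make wind from |
|curtain light  |
|been           |

Derivation:
Line 1: ['bright', 'sound'] (min_width=12, slack=3)
Line 2: ['data', 'bird', 'good'] (min_width=14, slack=1)
Line 3: ['fruit', 'stone'] (min_width=11, slack=4)
Line 4: ['make', 'wind', 'from'] (min_width=14, slack=1)
Line 5: ['curtain', 'light'] (min_width=13, slack=2)
Line 6: ['been'] (min_width=4, slack=11)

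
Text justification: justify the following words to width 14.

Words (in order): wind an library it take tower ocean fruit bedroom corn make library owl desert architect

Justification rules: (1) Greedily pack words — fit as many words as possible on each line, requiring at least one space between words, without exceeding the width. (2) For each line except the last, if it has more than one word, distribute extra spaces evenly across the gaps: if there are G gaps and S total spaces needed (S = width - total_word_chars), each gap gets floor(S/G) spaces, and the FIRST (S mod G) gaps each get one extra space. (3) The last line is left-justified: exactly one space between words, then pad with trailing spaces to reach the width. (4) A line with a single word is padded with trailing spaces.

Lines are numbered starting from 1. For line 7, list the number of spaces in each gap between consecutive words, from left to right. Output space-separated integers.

Answer: 5

Derivation:
Line 1: ['wind', 'an'] (min_width=7, slack=7)
Line 2: ['library', 'it'] (min_width=10, slack=4)
Line 3: ['take', 'tower'] (min_width=10, slack=4)
Line 4: ['ocean', 'fruit'] (min_width=11, slack=3)
Line 5: ['bedroom', 'corn'] (min_width=12, slack=2)
Line 6: ['make', 'library'] (min_width=12, slack=2)
Line 7: ['owl', 'desert'] (min_width=10, slack=4)
Line 8: ['architect'] (min_width=9, slack=5)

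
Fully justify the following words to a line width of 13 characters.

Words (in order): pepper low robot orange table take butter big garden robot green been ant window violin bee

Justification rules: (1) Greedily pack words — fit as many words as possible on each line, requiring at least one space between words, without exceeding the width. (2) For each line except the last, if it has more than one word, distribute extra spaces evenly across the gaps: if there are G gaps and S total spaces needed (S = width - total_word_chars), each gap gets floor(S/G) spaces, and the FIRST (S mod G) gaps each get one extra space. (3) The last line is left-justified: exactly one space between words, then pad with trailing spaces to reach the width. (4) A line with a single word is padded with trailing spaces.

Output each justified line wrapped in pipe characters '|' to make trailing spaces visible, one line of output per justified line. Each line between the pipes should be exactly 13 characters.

Line 1: ['pepper', 'low'] (min_width=10, slack=3)
Line 2: ['robot', 'orange'] (min_width=12, slack=1)
Line 3: ['table', 'take'] (min_width=10, slack=3)
Line 4: ['butter', 'big'] (min_width=10, slack=3)
Line 5: ['garden', 'robot'] (min_width=12, slack=1)
Line 6: ['green', 'been'] (min_width=10, slack=3)
Line 7: ['ant', 'window'] (min_width=10, slack=3)
Line 8: ['violin', 'bee'] (min_width=10, slack=3)

Answer: |pepper    low|
|robot  orange|
|table    take|
|butter    big|
|garden  robot|
|green    been|
|ant    window|
|violin bee   |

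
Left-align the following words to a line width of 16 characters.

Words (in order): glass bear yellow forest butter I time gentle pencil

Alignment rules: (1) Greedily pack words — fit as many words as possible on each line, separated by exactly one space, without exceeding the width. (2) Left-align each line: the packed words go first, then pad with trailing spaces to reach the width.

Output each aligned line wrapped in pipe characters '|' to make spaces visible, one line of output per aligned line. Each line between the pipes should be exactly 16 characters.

Answer: |glass bear      |
|yellow forest   |
|butter I time   |
|gentle pencil   |

Derivation:
Line 1: ['glass', 'bear'] (min_width=10, slack=6)
Line 2: ['yellow', 'forest'] (min_width=13, slack=3)
Line 3: ['butter', 'I', 'time'] (min_width=13, slack=3)
Line 4: ['gentle', 'pencil'] (min_width=13, slack=3)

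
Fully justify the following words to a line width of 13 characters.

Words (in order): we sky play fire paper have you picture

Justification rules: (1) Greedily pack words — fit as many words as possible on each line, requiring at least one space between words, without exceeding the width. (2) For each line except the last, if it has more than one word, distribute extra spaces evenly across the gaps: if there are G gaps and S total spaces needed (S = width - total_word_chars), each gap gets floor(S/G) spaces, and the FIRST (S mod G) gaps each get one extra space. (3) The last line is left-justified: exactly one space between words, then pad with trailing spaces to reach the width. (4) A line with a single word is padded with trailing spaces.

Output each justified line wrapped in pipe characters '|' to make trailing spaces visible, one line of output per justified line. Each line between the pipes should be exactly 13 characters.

Answer: |we  sky  play|
|fire    paper|
|have      you|
|picture      |

Derivation:
Line 1: ['we', 'sky', 'play'] (min_width=11, slack=2)
Line 2: ['fire', 'paper'] (min_width=10, slack=3)
Line 3: ['have', 'you'] (min_width=8, slack=5)
Line 4: ['picture'] (min_width=7, slack=6)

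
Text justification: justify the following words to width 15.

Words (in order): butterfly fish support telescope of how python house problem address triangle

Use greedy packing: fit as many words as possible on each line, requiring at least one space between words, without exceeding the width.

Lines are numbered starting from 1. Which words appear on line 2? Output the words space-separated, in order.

Line 1: ['butterfly', 'fish'] (min_width=14, slack=1)
Line 2: ['support'] (min_width=7, slack=8)
Line 3: ['telescope', 'of'] (min_width=12, slack=3)
Line 4: ['how', 'python'] (min_width=10, slack=5)
Line 5: ['house', 'problem'] (min_width=13, slack=2)
Line 6: ['address'] (min_width=7, slack=8)
Line 7: ['triangle'] (min_width=8, slack=7)

Answer: support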